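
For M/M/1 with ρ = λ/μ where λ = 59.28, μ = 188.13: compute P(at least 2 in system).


ρ = 59.28/188.13 = 0.3151
P(N ≥ n) = ρ^n = 0.3151^2 = 0.099289

Final: 0.099289


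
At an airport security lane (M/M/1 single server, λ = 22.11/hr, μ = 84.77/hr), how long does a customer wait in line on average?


ρ = 22.11/84.77 = 0.2608
Wq = ρ/(μ−λ) = 0.2608/(84.77 − 22.11) = 0.2608/62.66 = 0.004163 hr

Final: 0.004163 hr


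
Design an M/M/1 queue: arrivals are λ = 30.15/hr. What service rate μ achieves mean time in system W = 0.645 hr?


W = 1/(μ−λ) ⇒ μ − λ = 1/W = 1/0.645 = 1.5504
μ = λ + 1/W = 30.15 + 1.5504 = 31.7004 per hr

Final: 31.7004 /hr


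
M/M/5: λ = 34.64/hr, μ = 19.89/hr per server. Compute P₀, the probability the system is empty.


a = λ/μ = 34.64/19.89 = 1.7416; ρ = a/c = 0.3483
Σ_{k=0}^{4} a^k/k! (terms k=0..4) = 1.00000 + 1.74158 + 1.51655 + 0.88040 + 0.38332 = 5.52184
Tail: a^5/(5!(1−ρ)) = 16.02195/(120·0.6517) = 0.20488
P₀ = 1/(5.52184 + 0.20488) = 1/5.72672 = 0.174620

Final: 0.174620


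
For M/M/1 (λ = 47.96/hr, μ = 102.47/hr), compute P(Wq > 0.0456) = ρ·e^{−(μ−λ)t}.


ρ = 47.96/102.47 = 0.4680
P(Wq > t) = ρ·e^{−(μ−λ)t} = 0.4680·e^{−2.4857}
= 0.4680·0.083271 = 0.038974

Final: 0.038974


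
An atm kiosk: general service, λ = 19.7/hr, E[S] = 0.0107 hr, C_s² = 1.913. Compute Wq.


ρ = λ·E[S] = 19.7·0.0107 = 0.2108
E[S²] = E[S]²(1+C_s²) = 0.0107²·(1+1.913) = 0.0003335
Wq = λ·E[S²]/(2(1−ρ)) = 19.7·0.0003335/(2·0.7892) = 0.004162 hr

Final: 0.004162 hr


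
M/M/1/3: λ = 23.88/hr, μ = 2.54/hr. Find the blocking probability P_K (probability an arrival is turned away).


ρ = λ/μ = 23.88/2.54 = 9.4016
P_K = (1−ρ)ρ^K/(1−ρ^(K+1)) = (-8.4016·831.001519)/(1 − 7812.722940)
= -6981.721421/-7811.722940 = 0.893749

Final: 0.893749


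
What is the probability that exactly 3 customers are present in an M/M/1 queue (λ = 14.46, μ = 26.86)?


ρ = 14.46/26.86 = 0.5383
P_n = (1−ρ)·ρ^n = (1 − 0.5383)·0.5383^3 = 0.4617·0.156022 = 0.072028

Final: 0.072028


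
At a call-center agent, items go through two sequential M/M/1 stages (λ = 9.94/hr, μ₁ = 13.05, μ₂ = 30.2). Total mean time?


Each node sees arrival rate λ = 9.94/hr (tandem ⇒ throughput preserved).
W₁ = 1/(μ₁−λ) = 1/(13.05−9.94) = 0.32154 hr
W₂ = 1/(μ₂−λ) = 1/(30.2−9.94) = 0.04936 hr
W_total = W₁ + W₂ = 0.32154 + 0.04936 = 0.37090 hr

Final: 0.37090 hr


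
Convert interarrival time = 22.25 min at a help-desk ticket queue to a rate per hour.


λ = 1/(interarrival time) in consistent units.
1 hour = 60 min, so λ = 60/22.25 = 2.6966 per hour

Final: 2.6966 /hr


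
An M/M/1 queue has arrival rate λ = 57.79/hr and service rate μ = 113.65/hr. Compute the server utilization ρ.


ρ = λ/μ = 57.79/113.65 = 0.5085

Final: 0.5085


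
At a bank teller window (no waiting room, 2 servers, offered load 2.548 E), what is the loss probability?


B(c,a) = (a^c/c!) / Σ_{k=0}^{c} a^k/k!
a^2/2! = 3.246152
Σ terms (k=0..2): 1.00000 + 2.54800 + 3.24615 = 6.794152
B = 3.246152/6.794152 = 0.477786

Final: 0.477786


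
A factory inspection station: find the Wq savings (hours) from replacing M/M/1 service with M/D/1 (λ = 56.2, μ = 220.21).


ρ = 56.2/220.21 = 0.2552
Wq(M/M/1) = ρ/(μ−λ) = 0.2552/164.01 = 0.001556 hr
Wq(M/D/1) = ρ/(2(μ−λ)) = 0.0007780 hr
Savings = 0.001556 − 0.0007780 = 0.0007780 hr

Final: 0.0007780 hr


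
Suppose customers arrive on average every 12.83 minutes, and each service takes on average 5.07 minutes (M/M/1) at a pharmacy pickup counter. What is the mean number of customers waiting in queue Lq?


λ = 60/12.83 = 4.6765 /hr
μ = 60/5.07 = 11.8343 /hr
ρ = λ/μ = 4.6765/11.8343 = 0.3952
Lq = ρ²/(1−ρ) = 0.1562/0.6048 = 0.2582

Final: 0.2582


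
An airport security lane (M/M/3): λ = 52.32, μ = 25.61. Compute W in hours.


a = 2.0430; ρ = 0.6810; P₀ = 0.104336
Lq = P₀·a^c·ρ/(c!(1−ρ)²) = 0.99213
Wq = Lq/λ = 0.99213/52.32 = 0.01896 hr
W = Wq + 1/μ = 0.01896 + 0.03905 = 0.05801 hr

Final: 0.05801 hr


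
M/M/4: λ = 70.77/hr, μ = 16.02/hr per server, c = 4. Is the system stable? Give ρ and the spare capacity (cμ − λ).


Total capacity cμ = 4·16.02 = 64.08/hr
ρ = λ/(cμ) = 70.77/64.08 = 1.1044
Stable ⇔ ρ < 1: NO
Spare capacity = cμ − λ = 64.08 − 70.77 = -6.69/hr

Final: ρ = 1.1044; unstable; margin = -6.69/hr


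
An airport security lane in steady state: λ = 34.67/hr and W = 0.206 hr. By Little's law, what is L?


L = λW = 34.67·0.206 = 7.1420

Final: 7.1420


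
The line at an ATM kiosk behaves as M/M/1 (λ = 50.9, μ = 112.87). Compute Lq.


ρ = 50.9/112.87 = 0.4510
Lq = ρ²/(1−ρ) = 0.2034/0.5490 = 0.3704

Final: 0.3704


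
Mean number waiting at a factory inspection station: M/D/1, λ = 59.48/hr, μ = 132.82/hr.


ρ = 59.48/132.82 = 0.4478
M/D/1: Lq = ρ²/(2(1−ρ)) = 0.2005/(2·0.5522) = 0.18160

Final: 0.18160


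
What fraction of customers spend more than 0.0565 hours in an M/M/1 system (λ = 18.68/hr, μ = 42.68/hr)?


W ~ Exponential(μ−λ) for M/M/1.
μ − λ = 42.68 − 18.68 = 24.0000
P(W > t) = e^{−(μ−λ)t} = e^{−1.3560} = 0.257689

Final: 0.257689


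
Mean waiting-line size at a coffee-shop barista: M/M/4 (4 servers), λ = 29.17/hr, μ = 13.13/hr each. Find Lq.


a = λ/μ = 2.2216; ρ = a/4 = 0.5554
P₀ = 0.102041
Lq = P₀·a^c·ρ / (c!·(1−ρ)²) = 0.102041·24.36053·0.5554/(24·0.19766)
= 0.29103

Final: 0.29103


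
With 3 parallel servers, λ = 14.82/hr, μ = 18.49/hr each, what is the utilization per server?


ρ = λ/(cμ) = 14.82/(3·18.49) = 14.82/55.47 = 0.2672

Final: 0.2672


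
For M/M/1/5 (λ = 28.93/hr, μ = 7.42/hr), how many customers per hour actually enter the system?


ρ = 3.8989; P_K = (1−ρ)ρ^5/(1−ρ^6) = 0.743731
λ_eff = λ(1 − P_K) = 28.93·(1 − 0.743731) = 28.93·0.256269 = 7.4139 /hr

Final: 7.4139 /hr


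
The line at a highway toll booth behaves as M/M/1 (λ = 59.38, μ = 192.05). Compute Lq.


ρ = 59.38/192.05 = 0.3092
Lq = ρ²/(1−ρ) = 0.09560/0.6908 = 0.1384

Final: 0.1384


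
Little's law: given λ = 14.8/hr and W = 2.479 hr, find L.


L = λW = 14.8·2.479 = 36.6892

Final: 36.6892


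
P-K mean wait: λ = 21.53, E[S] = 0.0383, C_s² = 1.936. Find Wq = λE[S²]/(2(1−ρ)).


ρ = λ·E[S] = 21.53·0.0383 = 0.8246
E[S²] = E[S]²(1+C_s²) = 0.0383²·(1+1.936) = 0.004307
Wq = λ·E[S²]/(2(1−ρ)) = 21.53·0.004307/(2·0.1754) = 0.26432 hr

Final: 0.26432 hr


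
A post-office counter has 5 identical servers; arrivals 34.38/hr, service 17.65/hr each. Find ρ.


ρ = λ/(cμ) = 34.38/(5·17.65) = 34.38/88.25 = 0.3896

Final: 0.3896


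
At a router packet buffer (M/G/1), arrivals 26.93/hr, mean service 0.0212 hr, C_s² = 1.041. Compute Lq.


ρ = λ·E[S] = 26.93·0.0212 = 0.5709
Lq = ρ²(1+C_s²)/(2(1−ρ)) = 0.3259·(1+1.041)/(2·0.4291)
= 0.3259·2.0410/0.8582 = 0.77520

Final: 0.77520


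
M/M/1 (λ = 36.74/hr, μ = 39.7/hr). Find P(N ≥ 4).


ρ = 36.74/39.7 = 0.9254
P(N ≥ n) = ρ^n = 0.9254^4 = 0.733491

Final: 0.733491


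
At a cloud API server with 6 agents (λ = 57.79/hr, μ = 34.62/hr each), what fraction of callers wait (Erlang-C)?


a = λ/μ = 1.6693; ρ = a/6 = 0.2782
P₀ = 0.188293 (from M/M/c formula)
C(c,a) = [a^c/(c!(1−ρ))]·P₀ = [21.63484/(720·0.7218)]·0.188293
= 0.04163·0.188293 = 0.007839

Final: 0.007839


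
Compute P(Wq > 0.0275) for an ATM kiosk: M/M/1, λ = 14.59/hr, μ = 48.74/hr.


ρ = 14.59/48.74 = 0.2993
P(Wq > t) = ρ·e^{−(μ−λ)t} = 0.2993·e^{−0.9391}
= 0.2993·0.390970 = 0.117034

Final: 0.117034


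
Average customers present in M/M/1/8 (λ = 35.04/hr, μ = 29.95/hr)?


ρ = 35.04/29.95 = 1.1699
L = ρ[1 − (K+1)ρ^K + Kρ^(K+1)] / [(1−ρ)(1−ρ^(K+1))]
Numerator: 1.1699·(1 − 9·3.510251 + 8·4.106818) = 2.646759
Denominator: (-0.1699)·(-3.106818) = 0.528003
L = 2.646759/0.528003 = 5.0128

Final: 5.0128


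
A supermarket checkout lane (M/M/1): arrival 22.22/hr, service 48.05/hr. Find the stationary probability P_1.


ρ = 22.22/48.05 = 0.4624
P_n = (1−ρ)·ρ^n = (1 − 0.4624)·0.4624^1 = 0.5376·0.462435 = 0.248589

Final: 0.248589


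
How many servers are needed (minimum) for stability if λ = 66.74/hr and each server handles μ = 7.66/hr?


Stability requires cμ > λ ⇔ c > λ/μ.
λ/μ = 66.74/7.66 = 8.7128
Minimum integer c = ⌊8.7128⌋ + 1 = 9
Check: 9·7.66 = 68.94 > 66.74, while 8·7.66 = 61.28 ≤ 66.74

Final: 9 servers


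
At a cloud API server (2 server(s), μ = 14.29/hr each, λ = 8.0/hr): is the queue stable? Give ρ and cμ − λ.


Total capacity cμ = 2·14.29 = 28.58/hr
ρ = λ/(cμ) = 8.0/28.58 = 0.2799
Stable ⇔ ρ < 1: YES
Spare capacity = cμ − λ = 28.58 − 8.0 = 20.58/hr

Final: ρ = 0.2799; stable; margin = 20.58/hr


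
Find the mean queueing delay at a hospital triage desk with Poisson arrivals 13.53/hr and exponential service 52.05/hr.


ρ = 13.53/52.05 = 0.2599
Wq = ρ/(μ−λ) = 0.2599/(52.05 − 13.53) = 0.2599/38.52 = 0.006748 hr

Final: 0.006748 hr


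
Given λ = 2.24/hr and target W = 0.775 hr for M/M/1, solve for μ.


W = 1/(μ−λ) ⇒ μ − λ = 1/W = 1/0.775 = 1.2903
μ = λ + 1/W = 2.24 + 1.2903 = 3.5303 per hr

Final: 3.5303 /hr


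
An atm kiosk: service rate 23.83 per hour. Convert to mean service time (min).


Mean service time = 1/μ = 1/23.83 hour = 0.04196 hour
In minutes: 0.04196 × 60 = 2.5178 min

Final: 2.5178 min


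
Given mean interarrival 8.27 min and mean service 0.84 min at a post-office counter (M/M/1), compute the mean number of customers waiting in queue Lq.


λ = 60/8.27 = 7.2551 /hr
μ = 60/0.84 = 71.4286 /hr
ρ = λ/μ = 7.2551/71.4286 = 0.1016
Lq = ρ²/(1−ρ) = 0.01032/0.8984 = 0.01148

Final: 0.01148


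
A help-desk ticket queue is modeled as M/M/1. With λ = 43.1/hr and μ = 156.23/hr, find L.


ρ = λ/μ = 43.1/156.23 = 0.2759
L = ρ/(1−ρ) = 0.2759/(1 − 0.2759) = 0.2759/0.7241 = 0.3810

Final: 0.3810


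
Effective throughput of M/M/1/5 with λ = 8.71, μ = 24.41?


ρ = 0.3568; P_K = (1−ρ)ρ^5/(1−ρ^6) = 0.003728
λ_eff = λ(1 − P_K) = 8.71·(1 − 0.003728) = 8.71·0.996272 = 8.6775 /hr

Final: 8.6775 /hr


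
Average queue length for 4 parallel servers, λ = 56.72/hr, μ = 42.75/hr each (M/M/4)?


a = λ/μ = 1.3268; ρ = a/4 = 0.3317
P₀ = 0.263892
Lq = P₀·a^c·ρ / (c!·(1−ρ)²) = 0.263892·3.09885·0.3317/(24·0.44663)
= 0.02531

Final: 0.02531


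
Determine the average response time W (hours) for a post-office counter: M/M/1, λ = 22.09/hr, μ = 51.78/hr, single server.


W = 1/(μ−λ) = 1/(51.78 − 22.09) = 1/29.69 = 0.03368 hr

Final: 0.03368 hr


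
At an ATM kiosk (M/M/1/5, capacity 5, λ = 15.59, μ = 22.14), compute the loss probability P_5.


ρ = λ/μ = 15.59/22.14 = 0.7042
P_K = (1−ρ)ρ^K/(1−ρ^(K+1)) = (0.2958·0.173118)/(1 − 0.121902)
= 0.051216/0.878098 = 0.058326

Final: 0.058326


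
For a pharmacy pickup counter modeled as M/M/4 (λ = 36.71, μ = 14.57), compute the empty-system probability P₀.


a = λ/μ = 36.71/14.57 = 2.5196; ρ = a/c = 0.6299
Σ_{k=0}^{3} a^k/k! (terms k=0..3) = 1.00000 + 2.51956 + 3.17409 + 2.66577 = 9.35943
Tail: a^4/(4!(1−ρ)) = 40.29947/(24·0.3701) = 4.53688
P₀ = 1/(9.35943 + 4.53688) = 1/13.89631 = 0.071962

Final: 0.071962


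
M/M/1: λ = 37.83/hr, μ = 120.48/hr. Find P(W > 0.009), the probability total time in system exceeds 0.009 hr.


W ~ Exponential(μ−λ) for M/M/1.
μ − λ = 120.48 − 37.83 = 82.6500
P(W > t) = e^{−(μ−λ)t} = e^{−0.7439} = 0.475281

Final: 0.475281


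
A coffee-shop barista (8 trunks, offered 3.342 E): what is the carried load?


B(8,3.342) = 0.013752 (Erlang-B)
Carried load = a(1 − B) = 3.342·(1 − 0.013752) = 3.342·0.986248 = 3.2960 E

Final: 3.2960 Erlangs


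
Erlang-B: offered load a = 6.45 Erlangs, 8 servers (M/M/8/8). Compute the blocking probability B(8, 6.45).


B(c,a) = (a^c/c!) / Σ_{k=0}^{c} a^k/k!
a^8/8! = 74.294591
Σ terms (k=0..8): 1.00000 + 6.45000 + 20.80125 + 44.72269 + 72.11533 + 93.02878 + 100.00594 + 92.14833 + 74.29459 = 504.566910
B = 74.294591/504.566910 = 0.147244

Final: 0.147244


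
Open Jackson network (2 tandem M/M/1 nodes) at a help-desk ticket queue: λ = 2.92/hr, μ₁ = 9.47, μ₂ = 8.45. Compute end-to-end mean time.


Each node sees arrival rate λ = 2.92/hr (tandem ⇒ throughput preserved).
W₁ = 1/(μ₁−λ) = 1/(9.47−2.92) = 0.15267 hr
W₂ = 1/(μ₂−λ) = 1/(8.45−2.92) = 0.18083 hr
W_total = W₁ + W₂ = 0.15267 + 0.18083 = 0.33350 hr

Final: 0.33350 hr


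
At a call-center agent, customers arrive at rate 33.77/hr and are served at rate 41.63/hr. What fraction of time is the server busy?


ρ = λ/μ = 33.77/41.63 = 0.8112

Final: 0.8112


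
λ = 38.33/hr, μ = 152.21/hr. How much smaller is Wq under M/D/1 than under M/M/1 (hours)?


ρ = 38.33/152.21 = 0.2518
Wq(M/M/1) = ρ/(μ−λ) = 0.2518/113.88 = 0.002211 hr
Wq(M/D/1) = ρ/(2(μ−λ)) = 0.001106 hr
Savings = 0.002211 − 0.001106 = 0.001106 hr

Final: 0.001106 hr


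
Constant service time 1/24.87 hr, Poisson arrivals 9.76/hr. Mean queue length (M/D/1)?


ρ = 9.76/24.87 = 0.3924
M/D/1: Lq = ρ²/(2(1−ρ)) = 0.1540/(2·0.6076) = 0.12674

Final: 0.12674


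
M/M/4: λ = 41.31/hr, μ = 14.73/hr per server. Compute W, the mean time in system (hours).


a = 2.8045; ρ = 0.7011; P₀ = 0.049907
Lq = P₀·a^c·ρ/(c!(1−ρ)²) = 1.00963
Wq = Lq/λ = 1.00963/41.31 = 0.02444 hr
W = Wq + 1/μ = 0.02444 + 0.06789 = 0.09233 hr

Final: 0.09233 hr


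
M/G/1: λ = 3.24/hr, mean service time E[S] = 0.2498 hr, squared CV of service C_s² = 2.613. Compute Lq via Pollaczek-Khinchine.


ρ = λ·E[S] = 3.24·0.2498 = 0.8094
Lq = ρ²(1+C_s²)/(2(1−ρ)) = 0.6551·(1+2.613)/(2·0.1906)
= 0.6551·3.6130/0.3813 = 6.20698

Final: 6.20698


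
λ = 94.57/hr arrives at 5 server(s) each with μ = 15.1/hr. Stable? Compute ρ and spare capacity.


Total capacity cμ = 5·15.1 = 75.50/hr
ρ = λ/(cμ) = 94.57/75.50 = 1.2526
Stable ⇔ ρ < 1: NO
Spare capacity = cμ − λ = 75.50 − 94.57 = -19.07/hr

Final: ρ = 1.2526; unstable; margin = -19.07/hr


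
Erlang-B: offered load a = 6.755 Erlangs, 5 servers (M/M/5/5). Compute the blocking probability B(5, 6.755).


B(c,a) = (a^c/c!) / Σ_{k=0}^{c} a^k/k!
a^5/5! = 117.204833
Σ terms (k=0..5): 1.00000 + 6.75500 + 22.81501 + 51.37180 + 86.75413 + 117.20483 = 285.900781
B = 117.204833/285.900781 = 0.409949

Final: 0.409949


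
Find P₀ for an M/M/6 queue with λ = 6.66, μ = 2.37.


a = λ/μ = 6.66/2.37 = 2.8101; ρ = a/c = 0.4684
Σ_{k=0}^{5} a^k/k! (terms k=0..5) = 1.00000 + 2.81013 + 3.94841 + 3.69851 + 2.59832 + 1.46032 = 15.51568
Tail: a^6/(6!(1−ρ)) = 492.44224/(720·0.5316) = 1.28647
P₀ = 1/(15.51568 + 1.28647) = 1/16.80215 = 0.059516

Final: 0.059516


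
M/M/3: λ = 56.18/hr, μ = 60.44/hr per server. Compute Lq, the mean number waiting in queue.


a = λ/μ = 0.9295; ρ = a/3 = 0.3098
P₀ = 0.391319
Lq = P₀·a^c·ρ / (c!·(1−ρ)²) = 0.391319·0.80310·0.3098/(6·0.47632)
= 0.03407

Final: 0.03407


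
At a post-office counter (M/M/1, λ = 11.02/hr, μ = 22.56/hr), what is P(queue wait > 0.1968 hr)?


ρ = 11.02/22.56 = 0.4885
P(Wq > t) = ρ·e^{−(μ−λ)t} = 0.4885·e^{−2.2711}
= 0.4885·0.103201 = 0.050411

Final: 0.050411


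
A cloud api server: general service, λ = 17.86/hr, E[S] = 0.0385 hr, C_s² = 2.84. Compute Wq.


ρ = λ·E[S] = 17.86·0.0385 = 0.6876
E[S²] = E[S]²(1+C_s²) = 0.0385²·(1+2.84) = 0.005692
Wq = λ·E[S²]/(2(1−ρ)) = 17.86·0.005692/(2·0.3124) = 0.16271 hr

Final: 0.16271 hr


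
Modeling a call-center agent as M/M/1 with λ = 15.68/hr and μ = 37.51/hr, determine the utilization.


ρ = λ/μ = 15.68/37.51 = 0.4180

Final: 0.4180


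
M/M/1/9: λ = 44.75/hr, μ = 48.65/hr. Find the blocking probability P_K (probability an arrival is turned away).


ρ = λ/μ = 44.75/48.65 = 0.9198
P_K = (1−ρ)ρ^K/(1−ρ^(K+1)) = (0.08016·0.471402)/(1 − 0.433613)
= 0.037790/0.566387 = 0.066721

Final: 0.066721


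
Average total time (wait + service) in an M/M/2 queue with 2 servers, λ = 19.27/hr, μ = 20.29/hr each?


a = 0.9497; ρ = 0.4749; P₀ = 0.356057
Lq = P₀·a^c·ρ/(c!(1−ρ)²) = 0.27651
Wq = Lq/λ = 0.27651/19.27 = 0.01435 hr
W = Wq + 1/μ = 0.01435 + 0.04929 = 0.06363 hr

Final: 0.06363 hr


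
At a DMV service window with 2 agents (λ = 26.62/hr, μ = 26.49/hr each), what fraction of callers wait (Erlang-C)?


a = λ/μ = 1.0049; ρ = a/2 = 0.5025
P₀ = 0.331156 (from M/M/c formula)
C(c,a) = [a^c/(c!(1−ρ))]·P₀ = [1.00984/(2·0.4975)]·0.331156
= 1.01482·0.331156 = 0.336063

Final: 0.336063


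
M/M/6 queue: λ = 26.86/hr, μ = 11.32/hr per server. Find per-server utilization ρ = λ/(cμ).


ρ = λ/(cμ) = 26.86/(6·11.32) = 26.86/67.92 = 0.3955

Final: 0.3955


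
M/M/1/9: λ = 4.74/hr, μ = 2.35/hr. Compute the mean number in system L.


ρ = 4.74/2.35 = 2.0170
L = ρ[1 − (K+1)ρ^K + Kρ^(K+1)] / [(1−ρ)(1−ρ^(K+1))]
Numerator: 2.0170·(1 − 10·552.578922 + 9·1114.563442) = 9089.266192
Denominator: (-1.0170)·(-1113.563442) = 1132.517713
L = 9089.266192/1132.517713 = 8.0257

Final: 8.0257


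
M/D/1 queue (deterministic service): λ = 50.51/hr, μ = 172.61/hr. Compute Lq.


ρ = 50.51/172.61 = 0.2926
M/D/1: Lq = ρ²/(2(1−ρ)) = 0.08563/(2·0.7074) = 0.06053

Final: 0.06053


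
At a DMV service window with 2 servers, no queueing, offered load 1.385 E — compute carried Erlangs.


B(2,1.385) = 0.286806 (Erlang-B)
Carried load = a(1 − B) = 1.385·(1 − 0.286806) = 1.385·0.713194 = 0.9878 E

Final: 0.9878 Erlangs


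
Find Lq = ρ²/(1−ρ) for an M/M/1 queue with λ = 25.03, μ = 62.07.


ρ = 25.03/62.07 = 0.4033
Lq = ρ²/(1−ρ) = 0.1626/0.5967 = 0.2725

Final: 0.2725


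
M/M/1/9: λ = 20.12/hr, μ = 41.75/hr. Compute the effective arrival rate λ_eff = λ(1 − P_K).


ρ = 0.4819; P_K = (1−ρ)ρ^9/(1−ρ^10) = 0.0007268
λ_eff = λ(1 − P_K) = 20.12·(1 − 0.0007268) = 20.12·0.999273 = 20.1054 /hr

Final: 20.1054 /hr


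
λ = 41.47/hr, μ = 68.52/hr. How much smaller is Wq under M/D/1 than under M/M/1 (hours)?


ρ = 41.47/68.52 = 0.6052
Wq(M/M/1) = ρ/(μ−λ) = 0.6052/27.05 = 0.02237 hr
Wq(M/D/1) = ρ/(2(μ−λ)) = 0.01119 hr
Savings = 0.02237 − 0.01119 = 0.01119 hr

Final: 0.01119 hr


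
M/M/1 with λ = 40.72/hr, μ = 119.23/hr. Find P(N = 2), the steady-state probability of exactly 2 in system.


ρ = 40.72/119.23 = 0.3415
P_n = (1−ρ)·ρ^n = (1 − 0.3415)·0.3415^2 = 0.6585·0.116639 = 0.076804

Final: 0.076804


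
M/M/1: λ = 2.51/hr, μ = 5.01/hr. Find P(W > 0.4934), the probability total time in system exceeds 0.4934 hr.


W ~ Exponential(μ−λ) for M/M/1.
μ − λ = 5.01 − 2.51 = 2.5000
P(W > t) = e^{−(μ−λ)t} = e^{−1.2335} = 0.291271

Final: 0.291271


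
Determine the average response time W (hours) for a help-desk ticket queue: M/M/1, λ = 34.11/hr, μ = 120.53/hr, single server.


W = 1/(μ−λ) = 1/(120.53 − 34.11) = 1/86.42 = 0.01157 hr

Final: 0.01157 hr


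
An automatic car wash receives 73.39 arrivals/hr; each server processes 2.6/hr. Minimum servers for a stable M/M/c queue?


Stability requires cμ > λ ⇔ c > λ/μ.
λ/μ = 73.39/2.6 = 28.2269
Minimum integer c = ⌊28.2269⌋ + 1 = 29
Check: 29·2.6 = 75.40 > 73.39, while 28·2.6 = 72.80 ≤ 73.39

Final: 29 servers


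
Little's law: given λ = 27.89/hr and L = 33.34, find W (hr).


W = L/λ = 33.34/27.89 = 1.1954 hr

Final: 1.1954 hr


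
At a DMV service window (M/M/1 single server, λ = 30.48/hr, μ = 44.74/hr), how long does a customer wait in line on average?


ρ = 30.48/44.74 = 0.6813
Wq = ρ/(μ−λ) = 0.6813/(44.74 − 30.48) = 0.6813/14.26 = 0.04777 hr

Final: 0.04777 hr


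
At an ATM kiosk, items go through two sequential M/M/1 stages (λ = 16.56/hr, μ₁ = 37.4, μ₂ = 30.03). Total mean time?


Each node sees arrival rate λ = 16.56/hr (tandem ⇒ throughput preserved).
W₁ = 1/(μ₁−λ) = 1/(37.4−16.56) = 0.04798 hr
W₂ = 1/(μ₂−λ) = 1/(30.03−16.56) = 0.07424 hr
W_total = W₁ + W₂ = 0.04798 + 0.07424 = 0.12222 hr

Final: 0.12222 hr


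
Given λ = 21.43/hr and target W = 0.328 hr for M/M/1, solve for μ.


W = 1/(μ−λ) ⇒ μ − λ = 1/W = 1/0.328 = 3.0488
μ = λ + 1/W = 21.43 + 3.0488 = 24.4788 per hr

Final: 24.4788 /hr


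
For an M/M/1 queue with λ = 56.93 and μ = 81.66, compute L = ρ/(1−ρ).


ρ = λ/μ = 56.93/81.66 = 0.6972
L = ρ/(1−ρ) = 0.6972/(1 − 0.6972) = 0.6972/0.3028 = 2.3021

Final: 2.3021


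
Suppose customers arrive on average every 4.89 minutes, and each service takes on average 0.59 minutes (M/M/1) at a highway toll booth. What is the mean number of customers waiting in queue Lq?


λ = 60/4.89 = 12.2699 /hr
μ = 60/0.59 = 101.6949 /hr
ρ = λ/μ = 12.2699/101.6949 = 0.1207
Lq = ρ²/(1−ρ) = 0.01456/0.8793 = 0.01655

Final: 0.01655


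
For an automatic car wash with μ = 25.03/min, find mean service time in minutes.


Mean service time = 1/μ = 1/25.03 minute = 0.03995 minute
In minutes: 0.03995 × 1 = 0.03995 min

Final: 0.03995 min


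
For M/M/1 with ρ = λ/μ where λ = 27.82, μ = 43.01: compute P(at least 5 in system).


ρ = 27.82/43.01 = 0.6468
P(N ≥ n) = ρ^n = 0.6468^5 = 0.113224

Final: 0.113224


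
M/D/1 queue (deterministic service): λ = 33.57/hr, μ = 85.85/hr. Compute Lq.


ρ = 33.57/85.85 = 0.3910
M/D/1: Lq = ρ²/(2(1−ρ)) = 0.1529/(2·0.6090) = 0.12554

Final: 0.12554


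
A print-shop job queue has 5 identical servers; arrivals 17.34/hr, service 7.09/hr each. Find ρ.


ρ = λ/(cμ) = 17.34/(5·7.09) = 17.34/35.45 = 0.4891

Final: 0.4891


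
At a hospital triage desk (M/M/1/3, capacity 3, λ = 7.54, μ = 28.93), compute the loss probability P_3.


ρ = λ/μ = 7.54/28.93 = 0.2606
P_K = (1−ρ)ρ^K/(1−ρ^(K+1)) = (0.7394·0.017704)/(1 − 0.004614)
= 0.013090/0.995386 = 0.013150

Final: 0.013150


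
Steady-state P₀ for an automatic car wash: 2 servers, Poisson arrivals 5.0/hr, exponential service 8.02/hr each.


a = λ/μ = 5.0/8.02 = 0.6234; ρ = a/c = 0.3117
Σ_{k=0}^{1} a^k/k! (terms k=0..1) = 1.00000 + 0.62344 = 1.62344
Tail: a^2/(2!(1−ρ)) = 0.38868/(2·0.6883) = 0.28236
P₀ = 1/(1.62344 + 0.28236) = 1/1.90580 = 0.524715

Final: 0.524715


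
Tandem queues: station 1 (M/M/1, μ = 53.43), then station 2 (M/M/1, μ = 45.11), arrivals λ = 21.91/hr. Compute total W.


Each node sees arrival rate λ = 21.91/hr (tandem ⇒ throughput preserved).
W₁ = 1/(μ₁−λ) = 1/(53.43−21.91) = 0.03173 hr
W₂ = 1/(μ₂−λ) = 1/(45.11−21.91) = 0.04310 hr
W_total = W₁ + W₂ = 0.03173 + 0.04310 = 0.07483 hr

Final: 0.07483 hr


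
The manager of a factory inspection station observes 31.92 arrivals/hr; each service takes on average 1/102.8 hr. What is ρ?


ρ = λ/μ = 31.92/102.8 = 0.3105

Final: 0.3105


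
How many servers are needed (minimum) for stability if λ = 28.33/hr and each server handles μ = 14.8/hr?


Stability requires cμ > λ ⇔ c > λ/μ.
λ/μ = 28.33/14.8 = 1.9142
Minimum integer c = ⌊1.9142⌋ + 1 = 2
Check: 2·14.8 = 29.60 > 28.33, while 1·14.8 = 14.80 ≤ 28.33

Final: 2 servers


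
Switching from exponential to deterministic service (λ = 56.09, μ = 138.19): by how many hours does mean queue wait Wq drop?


ρ = 56.09/138.19 = 0.4059
Wq(M/M/1) = ρ/(μ−λ) = 0.4059/82.10 = 0.004944 hr
Wq(M/D/1) = ρ/(2(μ−λ)) = 0.002472 hr
Savings = 0.004944 − 0.002472 = 0.002472 hr

Final: 0.002472 hr


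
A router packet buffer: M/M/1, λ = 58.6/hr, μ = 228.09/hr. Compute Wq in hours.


ρ = 58.6/228.09 = 0.2569
Wq = ρ/(μ−λ) = 0.2569/(228.09 − 58.6) = 0.2569/169.49 = 0.001516 hr

Final: 0.001516 hr


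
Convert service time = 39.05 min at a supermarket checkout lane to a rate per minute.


μ = 1/(service time) in consistent units.
1 minute = 1 min, so μ = 1/39.05 = 0.02561 per minute

Final: 0.02561 /min


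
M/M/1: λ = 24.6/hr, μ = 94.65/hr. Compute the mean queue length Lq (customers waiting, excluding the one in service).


ρ = 24.6/94.65 = 0.2599
Lq = ρ²/(1−ρ) = 0.06755/0.7401 = 0.09127

Final: 0.09127


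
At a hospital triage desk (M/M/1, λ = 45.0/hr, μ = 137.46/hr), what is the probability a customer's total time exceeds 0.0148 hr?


W ~ Exponential(μ−λ) for M/M/1.
μ − λ = 137.46 − 45.0 = 92.4600
P(W > t) = e^{−(μ−λ)t} = e^{−1.3684} = 0.254512

Final: 0.254512


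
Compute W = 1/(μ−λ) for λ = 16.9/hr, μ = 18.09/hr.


W = 1/(μ−λ) = 1/(18.09 − 16.9) = 1/1.19 = 0.8403 hr

Final: 0.8403 hr


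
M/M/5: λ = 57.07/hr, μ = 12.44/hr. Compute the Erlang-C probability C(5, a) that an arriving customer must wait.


a = λ/μ = 4.5876; ρ = a/5 = 0.9175
P₀ = 0.003907 (from M/M/c formula)
C(c,a) = [a^c/(c!(1−ρ))]·P₀ = [2032.06437/(120·0.08248)]·0.003907
= 205.31904·0.003907 = 0.802097

Final: 0.802097


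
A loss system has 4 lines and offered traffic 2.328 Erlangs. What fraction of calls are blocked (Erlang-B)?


B(c,a) = (a^c/c!) / Σ_{k=0}^{c} a^k/k!
a^4/4! = 1.223829
Σ terms (k=0..4): 1.00000 + 2.32800 + 2.70979 + 2.10280 + 1.22383 = 9.364419
B = 1.223829/9.364419 = 0.130689

Final: 0.130689


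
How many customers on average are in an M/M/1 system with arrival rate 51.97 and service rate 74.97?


ρ = λ/μ = 51.97/74.97 = 0.6932
L = ρ/(1−ρ) = 0.6932/(1 − 0.6932) = 0.6932/0.3068 = 2.2596

Final: 2.2596


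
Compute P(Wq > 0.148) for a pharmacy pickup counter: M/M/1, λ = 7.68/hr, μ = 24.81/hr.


ρ = 7.68/24.81 = 0.3096
P(Wq > t) = ρ·e^{−(μ−λ)t} = 0.3096·e^{−2.5352}
= 0.3096·0.079243 = 0.024530

Final: 0.024530


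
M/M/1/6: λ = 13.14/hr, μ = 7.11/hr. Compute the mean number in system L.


ρ = 13.14/7.11 = 1.8481
L = ρ[1 − (K+1)ρ^K + Kρ^(K+1)] / [(1−ρ)(1−ρ^(K+1))]
Numerator: 1.8481·(1 − 7·39.843234 + 6·73.634332) = 302.909990
Denominator: (-0.8481)·(-72.634332) = 61.601269
L = 302.909990/61.601269 = 4.9173

Final: 4.9173


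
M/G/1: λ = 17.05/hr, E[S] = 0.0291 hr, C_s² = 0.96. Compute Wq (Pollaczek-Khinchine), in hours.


ρ = λ·E[S] = 17.05·0.0291 = 0.4962
E[S²] = E[S]²(1+C_s²) = 0.0291²·(1+0.96) = 0.001660
Wq = λ·E[S²]/(2(1−ρ)) = 17.05·0.001660/(2·0.5038) = 0.02808 hr

Final: 0.02808 hr


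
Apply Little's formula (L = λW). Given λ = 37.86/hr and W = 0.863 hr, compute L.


L = λW = 37.86·0.863 = 32.6732

Final: 32.6732


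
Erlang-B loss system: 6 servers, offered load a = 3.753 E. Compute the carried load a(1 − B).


B(6,3.753) = 0.099621 (Erlang-B)
Carried load = a(1 − B) = 3.753·(1 − 0.099621) = 3.753·0.900379 = 3.3791 E

Final: 3.3791 Erlangs


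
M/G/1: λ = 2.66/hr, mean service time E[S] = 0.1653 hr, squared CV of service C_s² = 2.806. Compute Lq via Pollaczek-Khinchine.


ρ = λ·E[S] = 2.66·0.1653 = 0.4397
Lq = ρ²(1+C_s²)/(2(1−ρ)) = 0.1933·(1+2.806)/(2·0.5603)
= 0.1933·3.8060/1.1206 = 0.65664

Final: 0.65664


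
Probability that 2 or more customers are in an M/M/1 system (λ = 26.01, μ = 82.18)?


ρ = 26.01/82.18 = 0.3165
P(N ≥ n) = ρ^n = 0.3165^2 = 0.100172

Final: 0.100172


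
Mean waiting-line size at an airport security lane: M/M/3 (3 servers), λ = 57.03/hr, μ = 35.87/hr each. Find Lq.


a = λ/μ = 1.5899; ρ = a/3 = 0.5300
P₀ = 0.189434
Lq = P₀·a^c·ρ / (c!·(1−ρ)²) = 0.189434·4.01898·0.5300/(6·0.22093)
= 0.30438

Final: 0.30438


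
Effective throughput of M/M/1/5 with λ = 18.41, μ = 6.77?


ρ = 2.7194; P_K = (1−ρ)ρ^5/(1−ρ^6) = 0.633832
λ_eff = λ(1 − P_K) = 18.41·(1 − 0.633832) = 18.41·0.366168 = 6.7411 /hr

Final: 6.7411 /hr


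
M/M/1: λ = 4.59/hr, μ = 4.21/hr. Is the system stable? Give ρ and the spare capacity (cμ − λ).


Total capacity cμ = 1·4.21 = 4.21/hr
ρ = λ/(cμ) = 4.59/4.21 = 1.0903
Stable ⇔ ρ < 1: NO
Spare capacity = cμ − λ = 4.21 − 4.59 = -0.38/hr

Final: ρ = 1.0903; unstable; margin = -0.38/hr


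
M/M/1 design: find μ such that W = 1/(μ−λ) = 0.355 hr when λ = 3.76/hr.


W = 1/(μ−λ) ⇒ μ − λ = 1/W = 1/0.355 = 2.8169
μ = λ + 1/W = 3.76 + 2.8169 = 6.5769 per hr

Final: 6.5769 /hr


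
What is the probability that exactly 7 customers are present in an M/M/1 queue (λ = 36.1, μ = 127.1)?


ρ = 36.1/127.1 = 0.2840
P_n = (1−ρ)·ρ^n = (1 − 0.2840)·0.2840^7 = 0.7160·0.0001491 = 0.0001068

Final: 0.0001068


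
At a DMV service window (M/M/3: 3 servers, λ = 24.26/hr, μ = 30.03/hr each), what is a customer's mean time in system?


a = 0.8079; ρ = 0.2693; P₀ = 0.443571
Lq = P₀·a^c·ρ/(c!(1−ρ)²) = 0.01966
Wq = Lq/λ = 0.01966/24.26 = 0.0008103 hr
W = Wq + 1/μ = 0.0008103 + 0.03330 = 0.03411 hr

Final: 0.03411 hr


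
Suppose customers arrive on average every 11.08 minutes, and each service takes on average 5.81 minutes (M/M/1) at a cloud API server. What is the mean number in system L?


λ = 60/11.08 = 5.4152 /hr
μ = 60/5.81 = 10.3270 /hr
ρ = λ/μ = 5.4152/10.3270 = 0.5244
L = ρ/(1−ρ) = 0.5244/0.4756 = 1.1025

Final: 1.1025


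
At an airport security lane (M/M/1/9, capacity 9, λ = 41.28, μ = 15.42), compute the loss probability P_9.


ρ = λ/μ = 41.28/15.42 = 2.6770
P_K = (1−ρ)ρ^K/(1−ρ^(K+1)) = (-1.6770·7061.514157)/(1 − 18903.975642)
= -11842.461485/-18902.975642 = 0.626487

Final: 0.626487


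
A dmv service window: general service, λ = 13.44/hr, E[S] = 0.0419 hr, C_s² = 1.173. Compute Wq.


ρ = λ·E[S] = 13.44·0.0419 = 0.5631
E[S²] = E[S]²(1+C_s²) = 0.0419²·(1+1.173) = 0.003815
Wq = λ·E[S²]/(2(1−ρ)) = 13.44·0.003815/(2·0.4369) = 0.05868 hr

Final: 0.05868 hr


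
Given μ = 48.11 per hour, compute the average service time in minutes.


Mean service time = 1/μ = 1/48.11 hour = 0.02079 hour
In minutes: 0.02079 × 60 = 1.2471 min

Final: 1.2471 min


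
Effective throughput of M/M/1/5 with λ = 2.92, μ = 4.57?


ρ = 0.6389; P_K = (1−ρ)ρ^5/(1−ρ^6) = 0.041258
λ_eff = λ(1 − P_K) = 2.92·(1 − 0.041258) = 2.92·0.958742 = 2.7995 /hr

Final: 2.7995 /hr


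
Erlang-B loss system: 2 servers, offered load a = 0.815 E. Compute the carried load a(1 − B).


B(2,0.815) = 0.154679 (Erlang-B)
Carried load = a(1 − B) = 0.815·(1 − 0.154679) = 0.815·0.845321 = 0.6889 E

Final: 0.6889 Erlangs


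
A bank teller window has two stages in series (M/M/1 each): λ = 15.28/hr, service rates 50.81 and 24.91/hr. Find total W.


Each node sees arrival rate λ = 15.28/hr (tandem ⇒ throughput preserved).
W₁ = 1/(μ₁−λ) = 1/(50.81−15.28) = 0.02815 hr
W₂ = 1/(μ₂−λ) = 1/(24.91−15.28) = 0.10384 hr
W_total = W₁ + W₂ = 0.02815 + 0.10384 = 0.13199 hr

Final: 0.13199 hr


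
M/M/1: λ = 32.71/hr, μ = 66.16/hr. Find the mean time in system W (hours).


W = 1/(μ−λ) = 1/(66.16 − 32.71) = 1/33.45 = 0.02990 hr

Final: 0.02990 hr


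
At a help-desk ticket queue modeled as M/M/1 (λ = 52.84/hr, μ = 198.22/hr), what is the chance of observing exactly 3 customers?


ρ = 52.84/198.22 = 0.2666
P_n = (1−ρ)·ρ^n = (1 − 0.2666)·0.2666^3 = 0.7334·0.018943 = 0.013893

Final: 0.013893


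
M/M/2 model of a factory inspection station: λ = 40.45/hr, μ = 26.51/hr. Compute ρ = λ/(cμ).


ρ = λ/(cμ) = 40.45/(2·26.51) = 40.45/53.02 = 0.7629

Final: 0.7629


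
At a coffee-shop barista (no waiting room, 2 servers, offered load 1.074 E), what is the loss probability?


B(c,a) = (a^c/c!) / Σ_{k=0}^{c} a^k/k!
a^2/2! = 0.576738
Σ terms (k=0..2): 1.00000 + 1.07400 + 0.57674 = 2.650738
B = 0.576738/2.650738 = 0.217576

Final: 0.217576


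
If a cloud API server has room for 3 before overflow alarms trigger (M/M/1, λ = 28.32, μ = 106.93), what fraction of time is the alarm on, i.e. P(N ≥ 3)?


ρ = 28.32/106.93 = 0.2648
P(N ≥ n) = ρ^n = 0.2648^3 = 0.018577

Final: 0.018577


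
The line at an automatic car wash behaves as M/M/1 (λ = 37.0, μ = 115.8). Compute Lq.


ρ = 37.0/115.8 = 0.3195
Lq = ρ²/(1−ρ) = 0.1021/0.6805 = 0.1500

Final: 0.1500


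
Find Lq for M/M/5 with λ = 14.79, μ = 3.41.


a = λ/μ = 4.3372; ρ = a/5 = 0.8674
P₀ = 0.007164
Lq = P₀·a^c·ρ / (c!·(1−ρ)²) = 0.007164·1534.86073·0.8674/(120·0.01757)
= 4.52414

Final: 4.52414


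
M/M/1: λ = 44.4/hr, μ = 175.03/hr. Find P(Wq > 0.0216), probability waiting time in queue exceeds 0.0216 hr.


ρ = 44.4/175.03 = 0.2537
P(Wq > t) = ρ·e^{−(μ−λ)t} = 0.2537·e^{−2.8216}
= 0.2537·0.059510 = 0.015096

Final: 0.015096


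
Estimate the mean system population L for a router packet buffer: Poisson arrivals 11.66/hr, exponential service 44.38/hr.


ρ = λ/μ = 11.66/44.38 = 0.2627
L = ρ/(1−ρ) = 0.2627/(1 − 0.2627) = 0.2627/0.7373 = 0.3564

Final: 0.3564


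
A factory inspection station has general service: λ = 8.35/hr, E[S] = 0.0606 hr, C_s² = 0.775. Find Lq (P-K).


ρ = λ·E[S] = 8.35·0.0606 = 0.5060
Lq = ρ²(1+C_s²)/(2(1−ρ)) = 0.2560·(1+0.775)/(2·0.4940)
= 0.2560·1.7750/0.9880 = 0.46001

Final: 0.46001


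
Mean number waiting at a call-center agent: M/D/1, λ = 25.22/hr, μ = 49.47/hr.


ρ = 25.22/49.47 = 0.5098
M/D/1: Lq = ρ²/(2(1−ρ)) = 0.2599/(2·0.4902) = 0.26510

Final: 0.26510


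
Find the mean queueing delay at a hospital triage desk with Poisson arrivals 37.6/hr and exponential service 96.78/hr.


ρ = 37.6/96.78 = 0.3885
Wq = ρ/(μ−λ) = 0.3885/(96.78 − 37.6) = 0.3885/59.18 = 0.006565 hr

Final: 0.006565 hr


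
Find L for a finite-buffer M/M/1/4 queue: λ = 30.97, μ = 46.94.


ρ = 30.97/46.94 = 0.6598
L = ρ[1 − (K+1)ρ^K + Kρ^(K+1)] / [(1−ρ)(1−ρ^(K+1))]
Numerator: 0.6598·(1 − 5·0.189493 + 4·0.125023) = 0.364613
Denominator: (0.3402)·(0.874977) = 0.297686
L = 0.364613/0.297686 = 1.2248

Final: 1.2248


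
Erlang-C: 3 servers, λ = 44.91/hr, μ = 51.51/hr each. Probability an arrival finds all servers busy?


a = λ/μ = 0.8719; ρ = a/3 = 0.2906
P₀ = 0.415341 (from M/M/c formula)
C(c,a) = [a^c/(c!(1−ρ))]·P₀ = [0.66276/(6·0.7094)]·0.415341
= 0.15571·0.415341 = 0.064674

Final: 0.064674


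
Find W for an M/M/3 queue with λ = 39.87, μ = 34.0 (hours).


a = 1.1726; ρ = 0.3909; P₀ = 0.302901
Lq = P₀·a^c·ρ/(c!(1−ρ)²) = 0.08576
Wq = Lq/λ = 0.08576/39.87 = 0.002151 hr
W = Wq + 1/μ = 0.002151 + 0.02941 = 0.03156 hr

Final: 0.03156 hr


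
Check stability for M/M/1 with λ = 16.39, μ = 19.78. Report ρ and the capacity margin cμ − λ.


Total capacity cμ = 1·19.78 = 19.78/hr
ρ = λ/(cμ) = 16.39/19.78 = 0.8286
Stable ⇔ ρ < 1: YES
Spare capacity = cμ − λ = 19.78 − 16.39 = 3.39/hr

Final: ρ = 0.8286; stable; margin = 3.39/hr


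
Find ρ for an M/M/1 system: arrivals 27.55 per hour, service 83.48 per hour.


ρ = λ/μ = 27.55/83.48 = 0.3300

Final: 0.3300


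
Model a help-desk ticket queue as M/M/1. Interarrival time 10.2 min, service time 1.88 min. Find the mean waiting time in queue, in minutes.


λ = 60/10.2 = 5.8824 /hr
μ = 60/1.88 = 31.9149 /hr
ρ = λ/μ = 5.8824/31.9149 = 0.1843
Wq = ρ/(μ−λ) = 0.1843/(31.9149−5.8824) = 0.007080 hr
In minutes: 0.007080·60 = 0.4248 min

Final: 0.4248 min


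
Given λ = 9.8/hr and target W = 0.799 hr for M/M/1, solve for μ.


W = 1/(μ−λ) ⇒ μ − λ = 1/W = 1/0.799 = 1.2516
μ = λ + 1/W = 9.8 + 1.2516 = 11.0516 per hr

Final: 11.0516 /hr


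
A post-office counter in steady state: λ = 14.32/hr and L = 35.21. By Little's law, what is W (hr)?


W = L/λ = 35.21/14.32 = 2.4588 hr

Final: 2.4588 hr


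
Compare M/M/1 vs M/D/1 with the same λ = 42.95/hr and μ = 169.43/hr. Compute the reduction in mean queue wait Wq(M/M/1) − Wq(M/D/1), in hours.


ρ = 42.95/169.43 = 0.2535
Wq(M/M/1) = ρ/(μ−λ) = 0.2535/126.48 = 0.002004 hr
Wq(M/D/1) = ρ/(2(μ−λ)) = 0.001002 hr
Savings = 0.002004 − 0.001002 = 0.001002 hr

Final: 0.001002 hr


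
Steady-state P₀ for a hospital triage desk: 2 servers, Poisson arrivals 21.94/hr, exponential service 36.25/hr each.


a = λ/μ = 21.94/36.25 = 0.6052; ρ = a/c = 0.3026
Σ_{k=0}^{1} a^k/k! (terms k=0..1) = 1.00000 + 0.60524 = 1.60524
Tail: a^2/(2!(1−ρ)) = 0.36632/(2·0.6974) = 0.26264
P₀ = 1/(1.60524 + 0.26264) = 1/1.86788 = 0.535366

Final: 0.535366


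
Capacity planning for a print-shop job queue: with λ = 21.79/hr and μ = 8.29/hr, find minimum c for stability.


Stability requires cμ > λ ⇔ c > λ/μ.
λ/μ = 21.79/8.29 = 2.6285
Minimum integer c = ⌊2.6285⌋ + 1 = 3
Check: 3·8.29 = 24.87 > 21.79, while 2·8.29 = 16.58 ≤ 21.79

Final: 3 servers


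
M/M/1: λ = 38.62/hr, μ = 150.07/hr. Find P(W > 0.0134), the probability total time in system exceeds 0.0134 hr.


W ~ Exponential(μ−λ) for M/M/1.
μ − λ = 150.07 − 38.62 = 111.4500
P(W > t) = e^{−(μ−λ)t} = e^{−1.4934} = 0.224601

Final: 0.224601


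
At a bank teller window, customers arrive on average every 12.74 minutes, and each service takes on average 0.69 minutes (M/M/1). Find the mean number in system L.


λ = 60/12.74 = 4.7096 /hr
μ = 60/0.69 = 86.9565 /hr
ρ = λ/μ = 4.7096/86.9565 = 0.05416
L = ρ/(1−ρ) = 0.05416/0.9458 = 0.05726

Final: 0.05726


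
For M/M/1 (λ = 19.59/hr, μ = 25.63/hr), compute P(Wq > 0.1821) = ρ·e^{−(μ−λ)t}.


ρ = 19.59/25.63 = 0.7643
P(Wq > t) = ρ·e^{−(μ−λ)t} = 0.7643·e^{−1.0999}
= 0.7643·0.332910 = 0.254456

Final: 0.254456


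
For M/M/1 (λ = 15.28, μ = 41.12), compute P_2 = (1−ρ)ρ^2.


ρ = 15.28/41.12 = 0.3716
P_n = (1−ρ)·ρ^n = (1 − 0.3716)·0.3716^2 = 0.6284·0.138083 = 0.086772

Final: 0.086772


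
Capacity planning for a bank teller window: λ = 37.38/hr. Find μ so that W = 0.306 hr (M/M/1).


W = 1/(μ−λ) ⇒ μ − λ = 1/W = 1/0.306 = 3.2680
μ = λ + 1/W = 37.38 + 3.2680 = 40.6480 per hr

Final: 40.6480 /hr


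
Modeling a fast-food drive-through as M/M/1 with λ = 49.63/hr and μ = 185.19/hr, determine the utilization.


ρ = λ/μ = 49.63/185.19 = 0.2680

Final: 0.2680


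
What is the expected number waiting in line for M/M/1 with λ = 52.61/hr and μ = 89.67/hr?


ρ = 52.61/89.67 = 0.5867
Lq = ρ²/(1−ρ) = 0.3442/0.4133 = 0.8329

Final: 0.8329


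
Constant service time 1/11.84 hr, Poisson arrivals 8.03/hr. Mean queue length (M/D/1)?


ρ = 8.03/11.84 = 0.6782
M/D/1: Lq = ρ²/(2(1−ρ)) = 0.4600/(2·0.3218) = 0.71470

Final: 0.71470


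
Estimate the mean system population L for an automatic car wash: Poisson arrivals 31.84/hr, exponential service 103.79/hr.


ρ = λ/μ = 31.84/103.79 = 0.3068
L = ρ/(1−ρ) = 0.3068/(1 − 0.3068) = 0.3068/0.6932 = 0.4425

Final: 0.4425


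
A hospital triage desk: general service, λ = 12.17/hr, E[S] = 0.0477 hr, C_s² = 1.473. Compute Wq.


ρ = λ·E[S] = 12.17·0.0477 = 0.5805
E[S²] = E[S]²(1+C_s²) = 0.0477²·(1+1.473) = 0.005627
Wq = λ·E[S²]/(2(1−ρ)) = 12.17·0.005627/(2·0.4195) = 0.08162 hr

Final: 0.08162 hr


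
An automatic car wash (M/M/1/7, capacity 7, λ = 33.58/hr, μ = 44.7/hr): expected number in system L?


ρ = 33.58/44.7 = 0.7512
L = ρ[1 − (K+1)ρ^K + Kρ^(K+1)] / [(1−ρ)(1−ρ^(K+1))]
Numerator: 0.7512·(1 − 8·0.135024 + 7·0.101434) = 0.473159
Denominator: (0.2488)·(0.898566) = 0.223536
L = 0.473159/0.223536 = 2.1167

Final: 2.1167
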